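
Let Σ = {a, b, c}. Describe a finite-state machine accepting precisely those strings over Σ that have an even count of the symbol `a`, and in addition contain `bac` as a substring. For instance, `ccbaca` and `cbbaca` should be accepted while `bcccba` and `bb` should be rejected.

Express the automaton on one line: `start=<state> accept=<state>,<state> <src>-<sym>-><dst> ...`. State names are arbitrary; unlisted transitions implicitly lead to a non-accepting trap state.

Handle the two conditions separately and then intersect. The first has 2 states tracking the count of `a`s modulo 2; the second has 4 states tracking whether and how much of `bac` has been seen. A product state is a pair (one from each), accepting exactly when both do.
8 states suffice.
        a   b   c  
>  s0   s1  s2  s0 
   s1   s0  s3  s1 
   s2   s4  s2  s0 
   s3   s5  s3  s1 
   s4   s0  s3  s6 
   s5   s1  s2  s7 
   s6   s7  s6  s6 
 * s7   s6  s7  s7 
(> = start, * = accepting)

start=s0 accept=s7 s0-a->s1 s0-b->s2 s0-c->s0 s1-a->s0 s1-b->s3 s1-c->s1 s2-a->s4 s2-b->s2 s2-c->s0 s3-a->s5 s3-b->s3 s3-c->s1 s4-a->s0 s4-b->s3 s4-c->s6 s5-a->s1 s5-b->s2 s5-c->s7 s6-a->s7 s6-b->s6 s6-c->s6 s7-a->s6 s7-b->s7 s7-c->s7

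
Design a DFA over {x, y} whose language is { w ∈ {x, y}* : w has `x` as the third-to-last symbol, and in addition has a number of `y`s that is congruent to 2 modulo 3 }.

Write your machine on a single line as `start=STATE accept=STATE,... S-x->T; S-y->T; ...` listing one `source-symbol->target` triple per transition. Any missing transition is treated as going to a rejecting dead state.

start=q0; accept=q6,q10,q11,q13; q0-x->q1; q0-y->q2; q1-x->q1; q1-y->q3; q2-x->q4; q2-y->q5; q3-x->q4; q3-y->q6; q4-x->q7; q4-y->q8; q5-x->q9; q5-y->q0; q6-x->q9; q6-y->q0; q7-x->q7; q7-y->q10; q8-x->q11; q8-y->q0; q9-x->q12; q9-y->q0; q10-x->q11; q10-y->q0; q11-x->q12; q11-y->q0; q12-x->q13; q12-y->q0; q13-x->q13; q13-y->q0

Build one automaton per condition and run them in lockstep. The first has 15 states tracking the last 3 symbols read; the second has 3 states tracking the count of `y`s modulo 3. A product state is a pair (one from each), accepting exactly when both do. Equivalent product states are then merged.
          x    y  
>  q0     q1   q2 
   q1     q1   q3 
   q2     q4   q5 
   q3     q4   q6 
   q4     q7   q8 
   q5     q9   q0 
 * q6     q9   q0 
   q7     q7  q10 
   q8    q11   q0 
   q9    q12   q0 
 * q10   q11   q0 
 * q11   q12   q0 
   q12   q13   q0 
 * q13   q13   q0 
(> = start, * = accepting)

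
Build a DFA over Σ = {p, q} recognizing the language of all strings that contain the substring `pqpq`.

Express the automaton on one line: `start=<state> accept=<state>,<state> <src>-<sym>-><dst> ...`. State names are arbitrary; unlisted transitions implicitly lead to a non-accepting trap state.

States A..D record the length of the longest prefix of `pqpq` that matches the current input suffix. Reaching E means `pqpq` has been seen, and we stay there forever. Accept from E.
A 5-state machine:
       p  q 
>  A   B  A 
   B   B  C 
   C   D  A 
   D   B  E 
 * E   E  E 
(> = start, * = accepting)

start=A accept=E A-p->B A-q->A B-p->B B-q->C C-p->D C-q->A D-p->B D-q->E E-p->E E-q->E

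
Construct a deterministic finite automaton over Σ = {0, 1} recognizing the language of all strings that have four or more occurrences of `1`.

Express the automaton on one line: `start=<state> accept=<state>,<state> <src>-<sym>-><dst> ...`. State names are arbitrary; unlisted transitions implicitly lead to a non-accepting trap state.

start=q0 accept=q4,q5 q0-0->q0 q0-1->q1 q1-0->q1 q1-1->q2 q2-0->q2 q2-1->q3 q3-0->q3 q3-1->q4 q4-0->q4 q4-1->q5 q5-0->q5 q5-1->q5

Only the number of `1`s matters, and only up to 5. Make a chain q0 → q1 → q2 → q3 → q4 → q5 advanced by each `1` (with q5 absorbing); every other symbol self-loops. The accepting set is {q4, q5}.
A 6-state machine:
        0   1  
>  q0   q0  q1 
   q1   q1  q2 
   q2   q2  q3 
   q3   q3  q4 
 * q4   q4  q5 
 * q5   q5  q5 
(> = start, * = accepting)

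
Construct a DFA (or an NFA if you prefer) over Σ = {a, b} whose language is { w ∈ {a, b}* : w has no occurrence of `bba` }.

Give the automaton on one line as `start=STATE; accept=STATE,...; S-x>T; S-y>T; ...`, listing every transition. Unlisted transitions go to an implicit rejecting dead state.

This is the complement of 'contains `bba`'. Use the same substring-matching states — S0 through S3 holding how much of `bba` has just been matched — but flip the accepting set: everything except the trap S3 accepts.
        a   b  
>* S0   S0  S1 
 * S1   S0  S2 
 * S2   S3  S2 
   S3   S3  S3 
(> = start, * = accepting)

start=S0; accept=S0,S1,S2; S0-a>S0; S0-b>S1; S1-a>S0; S1-b>S2; S2-a>S3; S2-b>S2; S3-a>S3; S3-b>S3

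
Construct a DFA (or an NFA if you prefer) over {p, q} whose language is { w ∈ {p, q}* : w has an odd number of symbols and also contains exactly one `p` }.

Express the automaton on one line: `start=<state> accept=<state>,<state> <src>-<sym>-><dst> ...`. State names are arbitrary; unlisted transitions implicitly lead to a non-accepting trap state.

Build one automaton per condition and run them in lockstep. One (2 states) tracks the input length modulo 2; the other (3 states) tracks the count of `p`s, saturating at 2. Each combined state is a pair, one component from each; accept when both components accept.
       p  q 
>  A   B  C 
 * B   D  E 
   C   E  A 
   D   F  F 
   E   F  B 
   F   D  D 
(> = start, * = accepting)

start=A accept=B A-p->B A-q->C B-p->D B-q->E C-p->E C-q->A D-p->F D-q->F E-p->F E-q->B F-p->D F-q->D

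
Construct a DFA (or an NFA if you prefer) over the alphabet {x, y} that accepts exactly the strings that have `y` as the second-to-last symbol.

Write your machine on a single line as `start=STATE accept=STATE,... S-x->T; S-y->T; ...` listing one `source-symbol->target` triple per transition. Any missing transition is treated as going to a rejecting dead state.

A DFA must remember the last 2 symbols (since which symbol is second-to-last isn't known until the input ends). Use one state per possible window of the last ≤2 symbols; accept from those whose window starts with `y`.
A 7-state machine:
        x   y  
>  s0   s1  s2 
   s1   s3  s4 
   s2   s5  s6 
   s3   s3  s4 
   s4   s5  s6 
 * s5   s3  s4 
 * s6   s5  s6 
(> = start, * = accepting)

start=s0; accept=s5,s6; s0-x->s1; s0-y->s2; s1-x->s3; s1-y->s4; s2-x->s5; s2-y->s6; s3-x->s3; s3-y->s4; s4-x->s5; s4-y->s6; s5-x->s3; s5-y->s4; s6-x->s5; s6-y->s6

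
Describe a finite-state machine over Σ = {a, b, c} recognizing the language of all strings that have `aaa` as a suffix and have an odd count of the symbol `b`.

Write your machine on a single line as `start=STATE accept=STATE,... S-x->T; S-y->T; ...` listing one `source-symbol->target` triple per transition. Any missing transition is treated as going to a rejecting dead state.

start=q0; accept=q4; q0-a->q0; q0-b->q1; q0-c->q0; q1-a->q2; q1-b->q0; q1-c->q1; q2-a->q3; q2-b->q0; q2-c->q1; q3-a->q4; q3-b->q0; q3-c->q1; q4-a->q4; q4-b->q0; q4-c->q1

Build one automaton per condition and run them in lockstep. One (4 states) tracks how much of the suffix `aaa` has currently been matched; the other (2 states) tracks the count of `b`s modulo 2. Each combined state is a pair, one component from each; accept when both components accept. Equivalent product states are then merged.
5 states suffice.
        a   b   c  
>  q0   q0  q1  q0 
   q1   q2  q0  q1 
   q2   q3  q0  q1 
   q3   q4  q0  q1 
 * q4   q4  q0  q1 
(> = start, * = accepting)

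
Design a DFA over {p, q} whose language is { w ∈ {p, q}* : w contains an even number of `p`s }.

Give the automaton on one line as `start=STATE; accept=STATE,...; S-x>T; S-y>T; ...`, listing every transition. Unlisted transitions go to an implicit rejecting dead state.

start=A; accept=A; A-p>B; A-q>A; B-p>A; B-q>B

Keep the running count of `p`s modulo 2: each `p` advances along the cycle A → B → A while other symbols loop. Accept at A.
With 2 states:
       p  q 
>* A   B  A 
   B   A  B 
(> = start, * = accepting)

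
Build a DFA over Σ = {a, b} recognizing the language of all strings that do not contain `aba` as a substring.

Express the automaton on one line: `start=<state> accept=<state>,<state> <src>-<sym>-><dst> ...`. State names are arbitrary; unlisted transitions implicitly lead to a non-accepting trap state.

This is the complement of 'contains `aba`'. Use the same substring-matching states — s0 through s3 holding how much of `aba` has just been matched — but flip the accepting set: everything except the trap s3 accepts.
A 4-state machine:
        a   b  
>* s0   s1  s0 
 * s1   s1  s2 
 * s2   s3  s0 
   s3   s3  s3 
(> = start, * = accepting)

start=s0 accept=s0,s1,s2 s0-a->s1 s0-b->s0 s1-a->s1 s1-b->s2 s2-a->s3 s2-b->s0 s3-a->s3 s3-b->s3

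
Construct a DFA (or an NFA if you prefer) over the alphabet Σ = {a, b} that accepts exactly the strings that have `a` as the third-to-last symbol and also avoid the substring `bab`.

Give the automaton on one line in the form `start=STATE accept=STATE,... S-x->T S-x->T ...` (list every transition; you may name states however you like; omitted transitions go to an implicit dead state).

start=q0 accept=q6,q7,q8,q9 q0-a->q1 q0-b->q2 q1-a->q3 q1-b->q4 q2-a->q5 q2-b->q2 q3-a->q6 q3-b->q7 q4-a->q8 q4-b->q9 q5-a->q3 q5-b->q10 q6-a->q6 q6-b->q7 q7-a->q8 q7-b->q9 q8-a->q3 q8-b->q10 q9-a->q5 q9-b->q2 q10-a->q10 q10-b->q10

Run two small machines in parallel and take their product. One (15 states) tracks the last 3 symbols read; the other (4 states) tracks partial matches of the forbidden pattern `bab`. Each combined state is a pair, one component from each; accept when both components accept. Minimizing collapses redundant product states.
          a    b  
>  q0     q1   q2 
   q1     q3   q4 
   q2     q5   q2 
   q3     q6   q7 
   q4     q8   q9 
   q5     q3  q10 
 * q6     q6   q7 
 * q7     q8   q9 
 * q8     q3  q10 
 * q9     q5   q2 
   q10   q10  q10 
(> = start, * = accepting)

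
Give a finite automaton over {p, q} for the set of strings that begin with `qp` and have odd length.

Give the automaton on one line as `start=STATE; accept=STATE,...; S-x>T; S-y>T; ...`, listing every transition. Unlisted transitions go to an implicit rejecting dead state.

start=s0; accept=s5; s0-p>s1; s0-q>s2; s1-p>s3; s1-q>s3; s2-p>s4; s2-q>s3; s3-p>s1; s3-q>s1; s4-p>s5; s4-q>s5; s5-p>s4; s5-q>s4

Run two small machines in parallel and take their product. One (4 states) tracks whether the input so far still matches the prefix `qp`; the other (2 states) tracks the input length modulo 2. Each combined state is a pair, one component from each; accept when both components accept.
A 6-state machine:
        p   q  
>  s0   s1  s2 
   s1   s3  s3 
   s2   s4  s3 
   s3   s1  s1 
   s4   s5  s5 
 * s5   s4  s4 
(> = start, * = accepting)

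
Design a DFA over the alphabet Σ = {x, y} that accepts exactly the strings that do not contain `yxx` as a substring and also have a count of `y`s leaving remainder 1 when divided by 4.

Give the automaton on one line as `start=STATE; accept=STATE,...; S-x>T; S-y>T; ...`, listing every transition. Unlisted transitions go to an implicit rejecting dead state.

start=s0; accept=s1,s2; s0-x>s0; s0-y>s1; s1-x>s2; s1-y>s3; s2-x>s4; s2-y>s3; s3-x>s5; s3-y>s6; s4-x>s4; s4-y>s4; s5-x>s4; s5-y>s6; s6-x>s7; s6-y>s8; s7-x>s4; s7-y>s8; s8-x>s9; s8-y>s1; s9-x>s4; s9-y>s1

Handle the two conditions separately and then intersect. The first has 4 states tracking partial matches of the forbidden pattern `yxx`; the second has 4 states tracking the count of `y`s modulo 4. A product state is a pair (one from each), accepting exactly when both do. After merging equivalent states the machine shrinks.
10 states suffice.
        x   y  
>  s0   s0  s1 
 * s1   s2  s3 
 * s2   s4  s3 
   s3   s5  s6 
   s4   s4  s4 
   s5   s4  s6 
   s6   s7  s8 
   s7   s4  s8 
   s8   s9  s1 
   s9   s4  s1 
(> = start, * = accepting)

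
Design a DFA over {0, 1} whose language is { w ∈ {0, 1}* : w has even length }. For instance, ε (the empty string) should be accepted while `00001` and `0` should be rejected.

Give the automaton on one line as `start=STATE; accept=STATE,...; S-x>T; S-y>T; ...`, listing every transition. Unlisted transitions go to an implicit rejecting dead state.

Only the length mod 2 matters, so use a 2-cycle: from any state, every input symbol moves to the next state, wrapping q1 back to q0. Mark q0 accepting.
A 2-state machine:
        0   1  
>* q0   q1  q1 
   q1   q0  q0 
(> = start, * = accepting)

start=q0; accept=q0; q0-0>q1; q0-1>q1; q1-0>q0; q1-1>q0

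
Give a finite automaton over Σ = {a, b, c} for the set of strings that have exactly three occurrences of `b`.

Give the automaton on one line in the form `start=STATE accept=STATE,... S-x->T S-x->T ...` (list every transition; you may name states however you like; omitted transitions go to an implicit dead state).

start=q0 accept=q3 q0-a->q0 q0-b->q1 q0-c->q0 q1-a->q1 q1-b->q2 q1-c->q1 q2-a->q2 q2-b->q3 q2-c->q2 q3-a->q3 q3-b->q4 q3-c->q3 q4-a->q4 q4-b->q4 q4-c->q4

Count `b`s, saturating at 4: states q0 through q3 mean 0 through 3 `b`s seen; q4 means more than 3. Each `b` increments (capped at q4); other symbols loop. Accept from {q3}.
        a   b   c  
>  q0   q0  q1  q0 
   q1   q1  q2  q1 
   q2   q2  q3  q2 
 * q3   q3  q4  q3 
   q4   q4  q4  q4 
(> = start, * = accepting)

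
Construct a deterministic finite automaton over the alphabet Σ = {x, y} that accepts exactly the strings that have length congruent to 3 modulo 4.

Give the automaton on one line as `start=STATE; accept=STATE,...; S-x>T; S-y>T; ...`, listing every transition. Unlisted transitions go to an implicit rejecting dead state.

start=s0; accept=s3; s0-x>s1; s0-y>s1; s1-x>s2; s1-y>s2; s2-x>s3; s2-y>s3; s3-x>s0; s3-y>s0

Only the length mod 4 matters, so use a 4-cycle: from any state, every input symbol moves to the next state, wrapping s3 back to s0. Mark s3 accepting.
A 4-state machine:
        x   y  
>  s0   s1  s1 
   s1   s2  s2 
   s2   s3  s3 
 * s3   s0  s0 
(> = start, * = accepting)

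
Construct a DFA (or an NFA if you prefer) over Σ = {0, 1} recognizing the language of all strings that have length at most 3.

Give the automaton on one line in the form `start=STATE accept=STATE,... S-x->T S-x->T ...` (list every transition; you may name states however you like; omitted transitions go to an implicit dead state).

We only need to distinguish lengths 0, 1, …, 3, and '>3'. Chain A → B → C → D → E on every symbol, with E looping. Accepting states: {A, B, C, D}.
5 states suffice.
       0  1 
>* A   B  B 
 * B   C  C 
 * C   D  D 
 * D   E  E 
   E   E  E 
(> = start, * = accepting)

start=A accept=A,B,C,D A-0->B A-1->B B-0->C B-1->C C-0->D C-1->D D-0->E D-1->E E-0->E E-1->E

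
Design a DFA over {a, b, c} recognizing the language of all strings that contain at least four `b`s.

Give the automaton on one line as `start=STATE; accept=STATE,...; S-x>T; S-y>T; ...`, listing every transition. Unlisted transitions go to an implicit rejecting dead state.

Only the number of `b`s matters, and only up to 5. Make a chain s0 → s1 → s2 → s3 → s4 → s5 advanced by each `b` (with s5 absorbing); every other symbol self-loops. The accepting set is {s4, s5}.
6 states suffice.
        a   b   c  
>  s0   s0  s1  s0 
   s1   s1  s2  s1 
   s2   s2  s3  s2 
   s3   s3  s4  s3 
 * s4   s4  s5  s4 
 * s5   s5  s5  s5 
(> = start, * = accepting)

start=s0; accept=s4,s5; s0-a>s0; s0-b>s1; s0-c>s0; s1-a>s1; s1-b>s2; s1-c>s1; s2-a>s2; s2-b>s3; s2-c>s2; s3-a>s3; s3-b>s4; s3-c>s3; s4-a>s4; s4-b>s5; s4-c>s4; s5-a>s5; s5-b>s5; s5-c>s5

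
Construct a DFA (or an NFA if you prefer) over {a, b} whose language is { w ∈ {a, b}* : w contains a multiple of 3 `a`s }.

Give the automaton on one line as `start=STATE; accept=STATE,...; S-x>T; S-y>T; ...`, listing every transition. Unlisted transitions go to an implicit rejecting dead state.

Keep the running count of `a`s modulo 3: each `a` advances along the cycle q0 → q1 → q2 → q0 while other symbols loop. Accept at q0.
A 3-state machine:
        a   b  
>* q0   q1  q0 
   q1   q2  q1 
   q2   q0  q2 
(> = start, * = accepting)

start=q0; accept=q0; q0-a>q1; q0-b>q0; q1-a>q2; q1-b>q1; q2-a>q0; q2-b>q2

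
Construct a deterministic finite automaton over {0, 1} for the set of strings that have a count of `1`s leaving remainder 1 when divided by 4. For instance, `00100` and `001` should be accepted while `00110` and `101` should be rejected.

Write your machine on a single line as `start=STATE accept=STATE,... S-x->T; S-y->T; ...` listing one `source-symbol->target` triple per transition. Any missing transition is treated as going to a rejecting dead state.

start=A; accept=B; A-0->A; A-1->B; B-0->B; B-1->C; C-0->C; C-1->D; D-0->D; D-1->A

Keep the running count of `1`s modulo 4: each `1` advances along the cycle A → B → C → D → A while other symbols loop. Accept at B.
A 4-state machine:
       0  1 
>  A   A  B 
 * B   B  C 
   C   C  D 
   D   D  A 
(> = start, * = accepting)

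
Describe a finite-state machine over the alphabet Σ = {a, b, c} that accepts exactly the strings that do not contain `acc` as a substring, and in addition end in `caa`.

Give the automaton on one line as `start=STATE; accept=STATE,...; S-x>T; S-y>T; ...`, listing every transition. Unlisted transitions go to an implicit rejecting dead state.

Handle the two conditions separately and then intersect. One (4 states) tracks partial matches of the forbidden pattern `acc`; the other (4 states) tracks how much of the suffix `caa` has currently been matched. Each combined state is a pair, one component from each; accept when both components accept. After merging equivalent states the machine shrinks.
With 7 states:
        a   b   c  
>  q0   q1  q0  q2 
   q1   q1  q0  q3 
   q2   q4  q0  q2 
   q3   q4  q0  q5 
   q4   q6  q0  q3 
   q5   q5  q5  q5 
 * q6   q1  q0  q3 
(> = start, * = accepting)

start=q0; accept=q6; q0-a>q1; q0-b>q0; q0-c>q2; q1-a>q1; q1-b>q0; q1-c>q3; q2-a>q4; q2-b>q0; q2-c>q2; q3-a>q4; q3-b>q0; q3-c>q5; q4-a>q6; q4-b>q0; q4-c>q3; q5-a>q5; q5-b>q5; q5-c>q5; q6-a>q1; q6-b>q0; q6-c>q3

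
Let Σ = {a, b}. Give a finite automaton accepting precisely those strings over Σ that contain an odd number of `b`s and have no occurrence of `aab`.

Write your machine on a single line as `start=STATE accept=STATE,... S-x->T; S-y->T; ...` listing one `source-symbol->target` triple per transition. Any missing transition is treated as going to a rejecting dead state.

start=q0; accept=q2,q4,q5; q0-a->q1; q0-b->q2; q1-a->q3; q1-b->q2; q2-a->q4; q2-b->q0; q3-a->q3; q3-b->q3; q4-a->q5; q4-b->q0; q5-a->q5; q5-b->q3

Handle the two conditions separately and then intersect. One (2 states) tracks the count of `b`s modulo 2; the other (4 states) tracks partial matches of the forbidden pattern `aab`. Each combined state is a pair, one component from each; accept when both components accept. Minimizing collapses redundant product states.
6 states suffice.
        a   b  
>  q0   q1  q2 
   q1   q3  q2 
 * q2   q4  q0 
   q3   q3  q3 
 * q4   q5  q0 
 * q5   q5  q3 
(> = start, * = accepting)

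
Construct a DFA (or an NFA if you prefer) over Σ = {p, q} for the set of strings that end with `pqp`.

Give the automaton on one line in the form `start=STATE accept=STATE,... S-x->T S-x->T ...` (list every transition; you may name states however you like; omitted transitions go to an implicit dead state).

start=S0 accept=S3 S0-p->S1 S0-q->S0 S1-p->S1 S1-q->S2 S2-p->S3 S2-q->S0 S3-p->S1 S3-q->S2

Remember how much of `pqp` the current input suffix matches. State S0 means no match yet; S1 means the last symbol is `p`; S2 means the last 2 symbols are `pq`; S3 means the last 3 symbols are `pqp`. Only S3 accepts. On a mismatch, fall back to the longest proper suffix that is still a prefix of `pqp`.
A 4-state machine:
        p   q  
>  S0   S1  S0 
   S1   S1  S2 
   S2   S3  S0 
 * S3   S1  S2 
(> = start, * = accepting)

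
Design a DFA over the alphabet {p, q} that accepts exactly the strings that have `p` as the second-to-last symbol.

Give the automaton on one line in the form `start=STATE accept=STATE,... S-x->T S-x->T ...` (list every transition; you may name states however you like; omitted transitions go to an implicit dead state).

A DFA must remember the last 2 symbols (since which symbol is second-to-last isn't known until the input ends). Use one state per possible window of the last ≤2 symbols; accept from those whose window starts with `p`.
With 7 states:
       p  q 
>  A   B  C 
   B   D  E 
   C   F  G 
 * D   D  E 
 * E   F  G 
   F   D  E 
   G   F  G 
(> = start, * = accepting)

start=A accept=D,E A-p->B A-q->C B-p->D B-q->E C-p->F C-q->G D-p->D D-q->E E-p->F E-q->G F-p->D F-q->E G-p->F G-q->G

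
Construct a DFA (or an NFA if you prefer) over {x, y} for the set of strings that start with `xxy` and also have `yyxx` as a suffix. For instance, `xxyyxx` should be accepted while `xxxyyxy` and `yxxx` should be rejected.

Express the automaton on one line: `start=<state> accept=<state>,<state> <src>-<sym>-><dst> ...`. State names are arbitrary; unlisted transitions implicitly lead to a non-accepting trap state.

Run two small machines in parallel and take their product. The first has 5 states tracking whether the input so far still matches the prefix `xxy`; the second has 5 states tracking how much of the suffix `yyxx` has currently been matched. A product state is a pair (one from each), accepting exactly when both do. Equivalent product states are then merged.
9 states suffice.
        x   y  
>  q0   q1  q2 
   q1   q3  q2 
   q2   q2  q2 
   q3   q2  q4 
   q4   q5  q6 
   q5   q5  q4 
   q6   q7  q6 
   q7   q8  q4 
 * q8   q5  q4 
(> = start, * = accepting)

start=q0 accept=q8 q0-x->q1 q0-y->q2 q1-x->q3 q1-y->q2 q2-x->q2 q2-y->q2 q3-x->q2 q3-y->q4 q4-x->q5 q4-y->q6 q5-x->q5 q5-y->q4 q6-x->q7 q6-y->q6 q7-x->q8 q7-y->q4 q8-x->q5 q8-y->q4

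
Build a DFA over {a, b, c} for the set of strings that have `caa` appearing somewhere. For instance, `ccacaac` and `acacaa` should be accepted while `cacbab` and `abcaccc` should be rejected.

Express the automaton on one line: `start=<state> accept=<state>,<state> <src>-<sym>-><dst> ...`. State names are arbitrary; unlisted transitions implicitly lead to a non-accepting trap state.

States s0..s2 record the length of the longest prefix of `caa` that matches the current input suffix. Reaching s3 means `caa` has been seen, and we stay there forever. Accept from s3.
        a   b   c  
>  s0   s0  s0  s1 
   s1   s2  s0  s1 
   s2   s3  s0  s1 
 * s3   s3  s3  s3 
(> = start, * = accepting)

start=s0 accept=s3 s0-a->s0 s0-b->s0 s0-c->s1 s1-a->s2 s1-b->s0 s1-c->s1 s2-a->s3 s2-b->s0 s2-c->s1 s3-a->s3 s3-b->s3 s3-c->s3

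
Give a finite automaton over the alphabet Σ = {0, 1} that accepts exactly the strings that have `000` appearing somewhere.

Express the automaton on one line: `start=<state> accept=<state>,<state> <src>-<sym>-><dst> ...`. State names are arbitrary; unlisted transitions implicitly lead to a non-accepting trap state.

start=A accept=D A-0->B A-1->A B-0->C B-1->A C-0->D C-1->A D-0->D D-1->D

States A..C record the length of the longest prefix of `000` that matches the current input suffix. Reaching D means `000` has been seen, and we stay there forever. Accept from D.
4 states suffice.
       0  1 
>  A   B  A 
   B   C  A 
   C   D  A 
 * D   D  D 
(> = start, * = accepting)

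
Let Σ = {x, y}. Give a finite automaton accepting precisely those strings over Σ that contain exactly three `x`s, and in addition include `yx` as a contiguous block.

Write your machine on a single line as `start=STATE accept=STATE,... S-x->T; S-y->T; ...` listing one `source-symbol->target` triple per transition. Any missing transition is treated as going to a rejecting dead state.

Build one automaton per condition and run them in lockstep. The first has 5 states tracking the count of `x`s, saturating at 4; the second has 3 states tracking whether and how much of `yx` has been seen. A product state is a pair (one from each), accepting exactly when both do. Equivalent product states are then merged.
       x  y 
>  A   B  C 
   B   D  E 
   C   E  C 
   D   F  G 
   E   G  E 
   F   F  F 
   G   H  G 
 * H   F  H 
(> = start, * = accepting)

start=A; accept=H; A-x->B; A-y->C; B-x->D; B-y->E; C-x->E; C-y->C; D-x->F; D-y->G; E-x->G; E-y->E; F-x->F; F-y->F; G-x->H; G-y->G; H-x->F; H-y->H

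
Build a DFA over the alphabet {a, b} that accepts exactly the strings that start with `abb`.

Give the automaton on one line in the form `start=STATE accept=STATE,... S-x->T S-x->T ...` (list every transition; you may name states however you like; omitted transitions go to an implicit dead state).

Check the first 3 symbols one by one: s0 through s2 record how many have matched `abb` so far; any wrong symbol goes to the dead state s4. After all 3 match we enter the accepting sink s3.
        a   b  
>  s0   s1  s4 
   s1   s4  s2 
   s2   s4  s3 
 * s3   s3  s3 
   s4   s4  s4 
(> = start, * = accepting)

start=s0 accept=s3 s0-a->s1 s0-b->s4 s1-a->s4 s1-b->s2 s2-a->s4 s2-b->s3 s3-a->s3 s3-b->s3 s4-a->s4 s4-b->s4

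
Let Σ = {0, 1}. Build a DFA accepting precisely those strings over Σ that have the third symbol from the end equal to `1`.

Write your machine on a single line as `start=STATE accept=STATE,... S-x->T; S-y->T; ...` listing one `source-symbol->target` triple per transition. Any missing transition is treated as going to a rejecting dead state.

A DFA must remember the last 3 symbols (since which symbol is third-to-last isn't known until the input ends). Use one state per possible window of the last ≤3 symbols; accept from those whose window starts with `1`.
A 15-state machine:
       0  1 
>  A   B  C 
   B   D  E 
   C   F  G 
   D   H  I 
   E   J  K 
   F   L  M 
   G   N  O 
   H   H  I 
   I   J  K 
   J   L  M 
   K   N  O 
 * L   H  I 
 * M   J  K 
 * N   L  M 
 * O   N  O 
(> = start, * = accepting)

start=A; accept=L,M,N,O; A-0->B; A-1->C; B-0->D; B-1->E; C-0->F; C-1->G; D-0->H; D-1->I; E-0->J; E-1->K; F-0->L; F-1->M; G-0->N; G-1->O; H-0->H; H-1->I; I-0->J; I-1->K; J-0->L; J-1->M; K-0->N; K-1->O; L-0->H; L-1->I; M-0->J; M-1->K; N-0->L; N-1->M; O-0->N; O-1->O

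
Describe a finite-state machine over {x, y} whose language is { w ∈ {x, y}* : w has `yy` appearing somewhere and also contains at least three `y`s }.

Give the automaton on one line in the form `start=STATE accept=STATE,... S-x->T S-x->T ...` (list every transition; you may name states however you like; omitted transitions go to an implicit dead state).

start=q0 accept=q5,q7 q0-x->q0 q0-y->q1 q1-x->q2 q1-y->q3 q2-x->q2 q2-y->q4 q3-x->q3 q3-y->q5 q4-x->q6 q4-y->q5 q5-x->q5 q5-y->q7 q6-x->q6 q6-y->q8 q7-x->q7 q7-y->q7 q8-x->q9 q8-y->q7 q9-x->q9 q9-y->q10 q10-x->q11 q10-y->q7 q11-x->q11 q11-y->q10

Build one automaton per condition and run them in lockstep. The first has 3 states tracking whether and how much of `yy` has been seen; the second has 5 states tracking the count of `y`s, saturating at 4. A product state is a pair (one from each), accepting exactly when both do.
A 12-state machine:
          x    y  
>  q0     q0   q1 
   q1     q2   q3 
   q2     q2   q4 
   q3     q3   q5 
   q4     q6   q5 
 * q5     q5   q7 
   q6     q6   q8 
 * q7     q7   q7 
   q8     q9   q7 
   q9     q9  q10 
   q10   q11   q7 
   q11   q11  q10 
(> = start, * = accepting)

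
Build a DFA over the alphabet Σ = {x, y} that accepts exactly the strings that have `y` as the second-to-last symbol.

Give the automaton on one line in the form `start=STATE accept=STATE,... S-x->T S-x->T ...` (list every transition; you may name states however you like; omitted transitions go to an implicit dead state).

A DFA must remember the last 2 symbols (since which symbol is second-to-last isn't known until the input ends). Use one state per possible window of the last ≤2 symbols; accept from those whose window starts with `y`.
With 7 states:
       x  y 
>  A   B  C 
   B   D  E 
   C   F  G 
   D   D  E 
   E   F  G 
 * F   D  E 
 * G   F  G 
(> = start, * = accepting)

start=A accept=F,G A-x->B A-y->C B-x->D B-y->E C-x->F C-y->G D-x->D D-y->E E-x->F E-y->G F-x->D F-y->E G-x->F G-y->G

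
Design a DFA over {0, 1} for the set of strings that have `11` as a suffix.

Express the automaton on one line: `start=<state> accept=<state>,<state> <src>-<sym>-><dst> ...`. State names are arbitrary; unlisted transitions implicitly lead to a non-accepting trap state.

start=q0 accept=q2 q0-0->q0 q0-1->q1 q1-0->q0 q1-1->q2 q2-0->q0 q2-1->q2

Let each state record the length of the longest suffix of the input read so far that is also a prefix of `11`. q1 means the last symbol is `1`; q2 means the last 2 symbols are `11`. Accept only at q2, where the string currently ends in `11`.
With 3 states:
        0   1  
>  q0   q0  q1 
   q1   q0  q2 
 * q2   q0  q2 
(> = start, * = accepting)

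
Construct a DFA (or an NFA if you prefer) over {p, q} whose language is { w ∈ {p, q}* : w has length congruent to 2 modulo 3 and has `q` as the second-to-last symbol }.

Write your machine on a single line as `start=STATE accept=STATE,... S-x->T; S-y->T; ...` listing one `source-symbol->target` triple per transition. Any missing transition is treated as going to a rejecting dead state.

Handle the two conditions separately and then intersect. One (3 states) tracks the input length modulo 3; the other (7 states) tracks the last 2 symbols read. Each combined state is a pair, one component from each; accept when both components accept. Minimizing collapses redundant product states.
With 5 states:
       p  q 
>  A   B  C 
   B   D  D 
   C   E  E 
   D   A  A 
 * E   A  A 
(> = start, * = accepting)

start=A; accept=E; A-p->B; A-q->C; B-p->D; B-q->D; C-p->E; C-q->E; D-p->A; D-q->A; E-p->A; E-q->A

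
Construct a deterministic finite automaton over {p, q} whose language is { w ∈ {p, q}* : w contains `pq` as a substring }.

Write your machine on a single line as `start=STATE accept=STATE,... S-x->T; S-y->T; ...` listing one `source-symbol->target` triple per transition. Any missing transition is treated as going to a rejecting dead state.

start=S0; accept=S2; S0-p->S1; S0-q->S0; S1-p->S1; S1-q->S2; S2-p->S2; S2-q->S2

States S0..S1 record the length of the longest prefix of `pq` that matches the current input suffix. Reaching S2 means `pq` has been seen, and we stay there forever. Accept from S2.
3 states suffice.
        p   q  
>  S0   S1  S0 
   S1   S1  S2 
 * S2   S2  S2 
(> = start, * = accepting)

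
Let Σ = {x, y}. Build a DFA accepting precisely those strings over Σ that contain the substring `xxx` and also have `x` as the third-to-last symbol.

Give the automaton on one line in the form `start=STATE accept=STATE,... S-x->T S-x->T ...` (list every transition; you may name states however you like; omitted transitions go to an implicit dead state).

start=q0 accept=q7,q15,q16,q17 q0-x->q1 q0-y->q2 q1-x->q3 q1-y->q4 q2-x->q5 q2-y->q6 q3-x->q7 q3-y->q8 q4-x->q9 q4-y->q10 q5-x->q11 q5-y->q12 q6-x->q13 q6-y->q14 q7-x->q7 q7-y->q15 q8-x->q9 q8-y->q10 q9-x->q11 q9-y->q12 q10-x->q13 q10-y->q14 q11-x->q7 q11-y->q8 q12-x->q9 q12-y->q10 q13-x->q11 q13-y->q12 q14-x->q13 q14-y->q14 q15-x->q16 q15-y->q17 q16-x->q18 q16-y->q19 q17-x->q20 q17-y->q21 q18-x->q7 q18-y->q15 q19-x->q16 q19-y->q17 q20-x->q18 q20-y->q19 q21-x->q20 q21-y->q21

Handle the two conditions separately and then intersect. One (4 states) tracks whether and how much of `xxx` has been seen; the other (15 states) tracks the last 3 symbols read. Each combined state is a pair, one component from each; accept when both components accept.
22 states suffice.
          x    y  
>  q0     q1   q2 
   q1     q3   q4 
   q2     q5   q6 
   q3     q7   q8 
   q4     q9  q10 
   q5    q11  q12 
   q6    q13  q14 
 * q7     q7  q15 
   q8     q9  q10 
   q9    q11  q12 
   q10   q13  q14 
   q11    q7   q8 
   q12    q9  q10 
   q13   q11  q12 
   q14   q13  q14 
 * q15   q16  q17 
 * q16   q18  q19 
 * q17   q20  q21 
   q18    q7  q15 
   q19   q16  q17 
   q20   q18  q19 
   q21   q20  q21 
(> = start, * = accepting)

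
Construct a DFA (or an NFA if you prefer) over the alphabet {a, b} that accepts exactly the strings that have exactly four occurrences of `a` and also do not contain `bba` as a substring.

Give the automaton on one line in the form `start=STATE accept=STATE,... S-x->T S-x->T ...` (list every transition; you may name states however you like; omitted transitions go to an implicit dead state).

Run two small machines in parallel and take their product. One (6 states) tracks the count of `a`s, saturating at 5; the other (4 states) tracks partial matches of the forbidden pattern `bba`. Each combined state is a pair, one component from each; accept when both components accept.
A 23-state machine:
          a    b  
>  S0     S1   S2 
   S1     S3   S4 
   S2     S1   S5 
   S3     S6   S7 
   S4     S3   S8 
   S5     S9   S5 
   S6    S10  S11 
   S7     S6  S12 
   S8    S13   S8 
   S9    S13   S9 
 * S10   S14  S15 
   S11   S10  S16 
   S12   S17  S12 
   S13   S17  S13 
   S14   S14  S18 
 * S15   S14  S19 
   S16   S20  S16 
   S17   S20  S17 
   S18   S14  S21 
 * S19   S22  S19 
   S20   S22  S20 
   S21   S22  S21 
   S22   S22  S22 
(> = start, * = accepting)

start=S0 accept=S10,S15,S19 S0-a->S1 S0-b->S2 S1-a->S3 S1-b->S4 S2-a->S1 S2-b->S5 S3-a->S6 S3-b->S7 S4-a->S3 S4-b->S8 S5-a->S9 S5-b->S5 S6-a->S10 S6-b->S11 S7-a->S6 S7-b->S12 S8-a->S13 S8-b->S8 S9-a->S13 S9-b->S9 S10-a->S14 S10-b->S15 S11-a->S10 S11-b->S16 S12-a->S17 S12-b->S12 S13-a->S17 S13-b->S13 S14-a->S14 S14-b->S18 S15-a->S14 S15-b->S19 S16-a->S20 S16-b->S16 S17-a->S20 S17-b->S17 S18-a->S14 S18-b->S21 S19-a->S22 S19-b->S19 S20-a->S22 S20-b->S20 S21-a->S22 S21-b->S21 S22-a->S22 S22-b->S22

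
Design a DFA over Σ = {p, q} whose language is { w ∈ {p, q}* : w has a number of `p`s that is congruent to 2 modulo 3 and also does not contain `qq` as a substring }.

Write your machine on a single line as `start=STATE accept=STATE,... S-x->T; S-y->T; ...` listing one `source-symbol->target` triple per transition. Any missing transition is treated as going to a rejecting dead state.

Build one automaton per condition and run them in lockstep. One (3 states) tracks the count of `p`s modulo 3; the other (3 states) tracks partial matches of the forbidden pattern `qq`. Each combined state is a pair, one component from each; accept when both components accept.
A 9-state machine:
       p  q 
>  A   B  C 
   B   D  E 
   C   B  F 
 * D   A  G 
   E   D  H 
   F   H  F 
 * G   A  I 
   H   I  H 
   I   F  I 
(> = start, * = accepting)

start=A; accept=D,G; A-p->B; A-q->C; B-p->D; B-q->E; C-p->B; C-q->F; D-p->A; D-q->G; E-p->D; E-q->H; F-p->H; F-q->F; G-p->A; G-q->I; H-p->I; H-q->H; I-p->F; I-q->I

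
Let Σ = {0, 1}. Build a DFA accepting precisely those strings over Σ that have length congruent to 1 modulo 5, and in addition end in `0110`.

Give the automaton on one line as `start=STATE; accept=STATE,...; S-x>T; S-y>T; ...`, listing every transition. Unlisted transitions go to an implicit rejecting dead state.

start=A; accept=I; A-0>B; A-1>B; B-0>C; B-1>C; C-0>D; C-1>E; D-0>F; D-1>G; E-0>F; E-1>F; F-0>A; F-1>A; G-0>A; G-1>H; H-0>I; H-1>B; I-0>C; I-1>C

Run two small machines in parallel and take their product. The first has 5 states tracking the input length modulo 5; the second has 5 states tracking how much of the suffix `0110` has currently been matched. A product state is a pair (one from each), accepting exactly when both do. After merging equivalent states the machine shrinks.
9 states suffice.
       0  1 
>  A   B  B 
   B   C  C 
   C   D  E 
   D   F  G 
   E   F  F 
   F   A  A 
   G   A  H 
   H   I  B 
 * I   C  C 
(> = start, * = accepting)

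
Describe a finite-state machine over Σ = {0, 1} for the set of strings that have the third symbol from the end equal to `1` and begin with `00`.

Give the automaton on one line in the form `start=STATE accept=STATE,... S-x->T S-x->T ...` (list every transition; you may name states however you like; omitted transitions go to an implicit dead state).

start=q0 accept=q19,q20,q21,q22 q0-0->q1 q0-1->q2 q1-0->q3 q1-1->q4 q2-0->q5 q2-1->q6 q3-0->q7 q3-1->q8 q4-0->q9 q4-1->q10 q5-0->q11 q5-1->q12 q6-0->q13 q6-1->q14 q7-0->q7 q7-1->q8 q8-0->q15 q8-1->q16 q9-0->q11 q9-1->q12 q10-0->q13 q10-1->q14 q11-0->q17 q11-1->q18 q12-0->q9 q12-1->q10 q13-0->q11 q13-1->q12 q14-0->q13 q14-1->q14 q15-0->q19 q15-1->q20 q16-0->q21 q16-1->q22 q17-0->q17 q17-1->q18 q18-0->q9 q18-1->q10 q19-0->q7 q19-1->q8 q20-0->q15 q20-1->q16 q21-0->q19 q21-1->q20 q22-0->q21 q22-1->q22

Handle the two conditions separately and then intersect. The first has 15 states tracking the last 3 symbols read; the second has 4 states tracking whether the input so far still matches the prefix `00`. A product state is a pair (one from each), accepting exactly when both do.
A 23-state machine:
          0    1  
>  q0     q1   q2 
   q1     q3   q4 
   q2     q5   q6 
   q3     q7   q8 
   q4     q9  q10 
   q5    q11  q12 
   q6    q13  q14 
   q7     q7   q8 
   q8    q15  q16 
   q9    q11  q12 
   q10   q13  q14 
   q11   q17  q18 
   q12    q9  q10 
   q13   q11  q12 
   q14   q13  q14 
   q15   q19  q20 
   q16   q21  q22 
   q17   q17  q18 
   q18    q9  q10 
 * q19    q7   q8 
 * q20   q15  q16 
 * q21   q19  q20 
 * q22   q21  q22 
(> = start, * = accepting)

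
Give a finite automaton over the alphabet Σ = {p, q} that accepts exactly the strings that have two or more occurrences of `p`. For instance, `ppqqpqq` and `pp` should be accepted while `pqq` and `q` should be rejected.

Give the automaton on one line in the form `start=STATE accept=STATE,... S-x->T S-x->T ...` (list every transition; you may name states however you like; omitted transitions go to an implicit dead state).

start=s0 accept=s2,s3 s0-p->s1 s0-q->s0 s1-p->s2 s1-q->s1 s2-p->s3 s2-q->s2 s3-p->s3 s3-q->s3

Count `p`s, saturating at 3: states s0 through s2 mean 0 through 2 `p`s seen; s3 means more than 2. Each `p` increments (capped at s3); other symbols loop. Accept from {s2, s3}.
A 4-state machine:
        p   q  
>  s0   s1  s0 
   s1   s2  s1 
 * s2   s3  s2 
 * s3   s3  s3 
(> = start, * = accepting)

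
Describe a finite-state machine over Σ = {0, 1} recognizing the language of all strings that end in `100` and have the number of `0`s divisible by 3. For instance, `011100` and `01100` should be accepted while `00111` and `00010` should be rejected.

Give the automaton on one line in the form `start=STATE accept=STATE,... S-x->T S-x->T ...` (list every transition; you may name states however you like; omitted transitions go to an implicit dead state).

start=s0 accept=s10 s0-0->s1 s0-1->s2 s1-0->s3 s1-1->s4 s2-0->s5 s2-1->s2 s3-0->s0 s3-1->s6 s4-0->s7 s4-1->s4 s5-0->s8 s5-1->s4 s6-0->s9 s6-1->s6 s7-0->s10 s7-1->s6 s8-0->s0 s8-1->s6 s9-0->s11 s9-1->s2 s10-0->s1 s10-1->s2 s11-0->s3 s11-1->s4

Build one automaton per condition and run them in lockstep. The first has 4 states tracking how much of the suffix `100` has currently been matched; the second has 3 states tracking the count of `0`s modulo 3. A product state is a pair (one from each), accepting exactly when both do.
A 12-state machine:
          0    1  
>  s0     s1   s2 
   s1     s3   s4 
   s2     s5   s2 
   s3     s0   s6 
   s4     s7   s4 
   s5     s8   s4 
   s6     s9   s6 
   s7    s10   s6 
   s8     s0   s6 
   s9    s11   s2 
 * s10    s1   s2 
   s11    s3   s4 
(> = start, * = accepting)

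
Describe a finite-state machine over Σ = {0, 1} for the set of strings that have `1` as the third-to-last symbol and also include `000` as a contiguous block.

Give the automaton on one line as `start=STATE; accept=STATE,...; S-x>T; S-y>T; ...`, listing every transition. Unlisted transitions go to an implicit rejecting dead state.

start=s0; accept=s18,s19,s20,s21; s0-0>s1; s0-1>s2; s1-0>s3; s1-1>s4; s2-0>s5; s2-1>s6; s3-0>s7; s3-1>s8; s4-0>s9; s4-1>s10; s5-0>s11; s5-1>s12; s6-0>s13; s6-1>s14; s7-0>s7; s7-1>s15; s8-0>s9; s8-1>s10; s9-0>s11; s9-1>s12; s10-0>s13; s10-1>s14; s11-0>s7; s11-1>s8; s12-0>s9; s12-1>s10; s13-0>s11; s13-1>s12; s14-0>s13; s14-1>s14; s15-0>s16; s15-1>s17; s16-0>s18; s16-1>s19; s17-0>s20; s17-1>s21; s18-0>s7; s18-1>s15; s19-0>s16; s19-1>s17; s20-0>s18; s20-1>s19; s21-0>s20; s21-1>s21

Handle the two conditions separately and then intersect. The first has 15 states tracking the last 3 symbols read; the second has 4 states tracking whether and how much of `000` has been seen. A product state is a pair (one from each), accepting exactly when both do.
With 22 states:
          0    1  
>  s0     s1   s2 
   s1     s3   s4 
   s2     s5   s6 
   s3     s7   s8 
   s4     s9  s10 
   s5    s11  s12 
   s6    s13  s14 
   s7     s7  s15 
   s8     s9  s10 
   s9    s11  s12 
   s10   s13  s14 
   s11    s7   s8 
   s12    s9  s10 
   s13   s11  s12 
   s14   s13  s14 
   s15   s16  s17 
   s16   s18  s19 
   s17   s20  s21 
 * s18    s7  s15 
 * s19   s16  s17 
 * s20   s18  s19 
 * s21   s20  s21 
(> = start, * = accepting)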